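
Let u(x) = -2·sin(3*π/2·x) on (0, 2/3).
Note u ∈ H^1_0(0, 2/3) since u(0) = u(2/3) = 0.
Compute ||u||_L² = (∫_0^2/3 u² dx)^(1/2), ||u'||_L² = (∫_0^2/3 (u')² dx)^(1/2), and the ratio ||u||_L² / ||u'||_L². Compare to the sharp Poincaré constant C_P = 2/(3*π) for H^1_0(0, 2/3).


||u||_L² / ||u'||_L² = 2/(3*π) = C_P.

u(x) = -2·sin(3*π/2·x), so u'(x) = -3*π*cos(3*π*x/2).
Writing u(x) = A·sin(kπx/L) with A = -2 and k = 1, use ∫_0^L sin²(kπx/L) dx = L/2 and ∫_0^L cos²(kπx/L) dx = L/2.
u² = 4·sin²(3*π/2·x) and (u')² = 9*π^2·cos²(3*π/2·x), and each of sin², cos² integrates to L/2 = 1/3 over (0, 2/3).
∫_0^2/3 u² dx = 4/3, so ||u||_L² = 2*sqrt(3)/3.
∫_0^2/3 (u')² dx = 3*π^2, so ||u'||_L² = sqrt(3)*π.
Ratio ||u||_L² / ||u'||_L² = 2/(3*π).
Sharp Poincaré constant on H^1_0(0, 2/3) is C_P = L/π = 2/(3*π), achieved by sin(3*π/2·x).
This is the k = 1 eigenfunction (up to amplitude), so the ratio equals the sharp Poincaré constant exactly.


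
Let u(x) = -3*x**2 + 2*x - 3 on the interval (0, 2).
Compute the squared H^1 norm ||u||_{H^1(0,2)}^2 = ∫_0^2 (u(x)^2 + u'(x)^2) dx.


||u||_{H^1}^2 = 1774/15

The H^1 norm (squared) on an interval (0, L) is
  ||u||_{H^1}^2 = ∫_0^L u(x)^2 dx + ∫_0^L u'(x)^2 dx.
Compute u'(x) = 2 - 6*x.
Then u(x)^2 = 9*x**4 - 12*x**3 + 22*x**2 - 12*x + 9 and u'(x)^2 = 36*x**2 - 24*x + 4.
Integrate each monomial from 0 to 2 using ∫_0^2 c·x^n dx = c·2^(n+1)/(n+1):
  ∫_0^2 u(x)^2 dx = ∫_0^2 (9*x^4 - 12*x^3 + 22*x^2 - 12*x + 9) dx. Term by term:
    ∫_0^2 9*x^4 dx = 288/5;  ∫_0^2 -12*x^3 dx = -48;  ∫_0^2 22*x^2 dx = 176/3;
    ∫_0^2 -12*x dx = -24;  ∫_0^2 9 dx = 18.
  Sum: 288/5 − 48 + 176/3 − 24 + 18 = 934/15.
  ∫_0^2 u'(x)^2 dx = ∫_0^2 (36*x^2 - 24*x + 4) dx. Term by term:
    ∫_0^2 36*x^2 dx = 96;  ∫_0^2 -24*x dx = -48;  ∫_0^2 4 dx = 8.
  Sum: 96 − 48 + 8 = 56.
Adding: ||u||_{H^1}^2 = 934/15 + 56 = 1774/15.


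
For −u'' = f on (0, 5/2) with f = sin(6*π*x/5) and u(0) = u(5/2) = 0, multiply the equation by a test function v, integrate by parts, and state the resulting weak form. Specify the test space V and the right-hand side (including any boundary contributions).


V = H^1_0(0, 5/2) (so v(0) = v(5/2) = 0); weak form: ∫_0^5/2 u'v' dx = ∫_0^5/2 (sin(6*π*x/5)) v dx for all v ∈ V.

Multiply both sides by a test function v and integrate from 0 to 5/2:
  ∫_0^5/2 −u''(x) v(x) dx = ∫_0^5/2 f(x) v(x) dx.
Integrate the LHS by parts once:
  ∫_0^5/2 −u'' v dx = −[u'(x) v(x)]_0^5/2 + ∫_0^5/2 u'(x) v'(x) dx.
Thus ∫_0^5/2 u'(x) v'(x) dx = ∫_0^5/2 f(x) v(x) dx + [u'(x) v(x)]_0^5/2.
Choose V so that boundary terms are either known or forced to vanish.
u is Dirichlet: u(0) = u(5/2) = 0. Let V = H^1_0(0, 5/2); then v(0) = v(5/2) = 0, and [u' v]_0^5/2 = 0.
Weak formulation: find u (satisfying any essential BC) such that ∫_0^5/2 u'(x) v'(x) dx = ∫_0^5/2 f v dx for all v ∈ V.
Substituting f(x) = sin(6*π*x/5), the right-hand side is ∫_0^5/2 (sin(6*π*x/5)) v dx.


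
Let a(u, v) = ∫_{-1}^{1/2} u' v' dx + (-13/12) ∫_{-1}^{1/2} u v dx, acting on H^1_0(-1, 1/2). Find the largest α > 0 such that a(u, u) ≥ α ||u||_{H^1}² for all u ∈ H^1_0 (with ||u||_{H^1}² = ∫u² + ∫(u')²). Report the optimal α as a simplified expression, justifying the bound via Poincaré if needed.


α = (-39 + 16*π^2)/(4*(9 + 4*π^2))

Coercivity of a(·,·) on H^1_0(-1, 1/2) means a(u, u) ≥ α ||u||_{H^1}² for every u ∈ H^1_0.
The interval has length L = 3/2, and Poincaré/coercivity depend only on L. Here a(u, u) = ∫(u')² + (-13/12)·∫u².
Here c = -13/12 < 0 with |c| < (π/L)² = 4*π^2/9, so coercivity still holds. The condition a(u,u) ≥ α||u||_{H^1}² reads (1−α)∫(u')² ≥ (α−c)∫u². Any admissible α is ≤ 1 (rapidly oscillating u have ∫u²/∫(u')² → 0), and α = 1 would force 0 ≥ (1−c)∫u², impossible since c < 1; so 1−α > 0. By the sharp Poincaré inequality on H^1_0 of an interval of length L, ∫(u')² ≥ (π/L)²∫u² with equality for the first sine mode sin(π(x−x₀)/L) (x₀ the left endpoint), so the inequality holds for all u iff (1−α)(π/L)² ≥ α − c, i.e. α ≤ ((π/L)² + c)/((π/L)² + 1) = (1 + c(L/π)²)/(1 + (L/π)²). (Direct route, valid since c ≤ 0: Poincaré gives c∫u² ≥ c(L/π)²∫(u')², so a(u,u) ≥ (1 + c(L/π)²)∫(u')², while ||u||_{H^1}² ≤ (1 + (L/π)²)∫(u')²; dividing yields the same α.) With (π/L)² = 4*π^2/9 and c = -13/12, the largest admissible constant is α = ((π/L)² + c)/((π/L)² + 1).
Simplifying, α = (-39 + 16*π^2)/(4*(9 + 4*π^2)).


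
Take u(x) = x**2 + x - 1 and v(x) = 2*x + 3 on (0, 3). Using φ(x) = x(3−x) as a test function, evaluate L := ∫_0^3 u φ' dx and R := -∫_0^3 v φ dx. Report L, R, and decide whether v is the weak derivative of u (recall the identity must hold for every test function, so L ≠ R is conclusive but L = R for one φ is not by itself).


LHS = -18, RHS = -27. No, v is not the weak derivative of u.

u(x) = x**2 + x - 1, classical derivative u'(x) = 2*x + 1.
φ(x) = x(3−x), so φ'(x) = 3 - 2*x.
Note φ(0) = φ(3) = 0, so the boundary term u·φ vanishes.
LHS = ∫_0^3 u(x) φ'(x) dx = ∫_0^3 (-2*x^3 + x^2 + 5*x - 3) dx. Term by term:
  ∫_0^3 -2*x^3 dx = -81/2;  ∫_0^3 x^2 dx = 9;  ∫_0^3 5*x dx = 45/2;
  ∫_0^3 -3 dx = -9.
Sum: -81/2 + 9 + 45/2 − 9 = -18.
So LHS = -18.
∫_0^3 v(x) φ(x) dx = ∫_0^3 (-2*x^3 + 3*x^2 + 9*x) dx. Term by term:
  ∫_0^3 -2*x^3 dx = -81/2;  ∫_0^3 3*x^2 dx = 27;  ∫_0^3 9*x dx = 81/2.
Sum: -81/2 + 27 + 81/2 = 27.
So RHS = -∫_0^3 v(x) φ(x) dx = -27.
LHS − RHS = 9 ≠ 0, so the identity fails.
(For a valid weak derivative the identity must hold for EVERY test function, in particular this one. The failure shows v is NOT the weak derivative of u.)
Correct weak derivative would be u'(x) = 2*x + 1.


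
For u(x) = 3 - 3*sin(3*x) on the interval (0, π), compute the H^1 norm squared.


||u||_{H^1(0,π)}^2 = -12 + 54*π

u'(x) = -9*cos(3*x).
Expand u² and (u')² and integrate term by term on (0, π), using: for integers n ≥ 1, ∫_0^π sin²(nx) dx = ∫_0^π cos²(nx) dx = π/2; for n ≠ n', ∫_0^π sin(nx)sin(n'x) dx = ∫_0^π cos(nx)cos(n'x) dx = 0; and by product-to-sum, ∫_0^π sin(nx)cos(n'x) dx = ½∫_0^π [sin((n+n')x) + sin((n−n')x)] dx, which is 0 when n+n' is even and 2n/(n²−n'²) when n+n' is odd (it need not vanish on (0, π)). For the constant mode: ∫_0^π 1 dx = π, ∫_0^π cos(nx) dx = 0, ∫_0^π sin(nx) dx = (1−(−1)^n)/n.
  u² squared terms: (3)²·∫1 dx = 9·π = 9*π;  (-3)²·∫sin(3x)² dx = 9·π/2 = 9*π/2.
  u² cross terms: 2·(3)·(-3)·∫1·sin(3x) dx = -18·(2/3) = -12.
  So ∫_0^π u² dx = 9*π + 9*π/2 − 12 = -12 + 27*π/2.
  (u')² squared terms: (-9)²·∫cos(3x)² dx = 81·π/2 = 81*π/2.
  So ∫_0^π (u')² dx = 81*π/2.
||u||_{H^1}^2 = (-12 + 27*π/2) + (81*π/2) = -12 + 54*π.


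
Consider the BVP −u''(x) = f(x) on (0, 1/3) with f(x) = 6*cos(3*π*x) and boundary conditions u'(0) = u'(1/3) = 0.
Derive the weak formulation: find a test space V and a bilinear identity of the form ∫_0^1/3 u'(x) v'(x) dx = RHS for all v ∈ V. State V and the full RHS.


V = H^1(0, 1/3) (no boundary constraint on v; u is determined up to an additive constant); weak form: ∫_0^1/3 u'v' dx = ∫_0^1/3 (6*cos(3*π*x)) v dx for all v ∈ V.

Multiply both sides by a test function v and integrate from 0 to 1/3:
  ∫_0^1/3 −u''(x) v(x) dx = ∫_0^1/3 f(x) v(x) dx.
Integrate the LHS by parts once:
  ∫_0^1/3 −u'' v dx = −[u'(x) v(x)]_0^1/3 + ∫_0^1/3 u'(x) v'(x) dx.
Thus ∫_0^1/3 u'(x) v'(x) dx = ∫_0^1/3 f(x) v(x) dx + [u'(x) v(x)]_0^1/3.
Choose V so that boundary terms are either known or forced to vanish.
u has homogeneous Neumann: u'(0) = u'(1/3) = 0. So [u' v]_0^1/3 = 0·v(1/3) − 0·v(0) = 0 for any v; take V = H^1(0, 1/3).
Weak formulation: find u (satisfying any essential BC) such that ∫_0^1/3 u'(x) v'(x) dx = ∫_0^1/3 f v dx for all v ∈ V (homogeneous Neumann, so boundary terms vanish).
Substituting f(x) = 6*cos(3*π*x), the right-hand side is ∫_0^1/3 (6*cos(3*π*x)) v dx.
Compatibility check (pure Neumann): taking v ≡ 1 ∈ V gives 0 = ∫_0^1/3 f dx + (0) − (0), i.e. ∫_0^1/3 f dx must equal u'(0) − u'(1/3) = 0. Indeed ∫_0^1/3 (6*cos(3*π*x)) dx = 0, so the data are compatible. The solution is then unique only up to an additive constant (fix it e.g. by requiring ∫_0^1/3 u dx = 0).


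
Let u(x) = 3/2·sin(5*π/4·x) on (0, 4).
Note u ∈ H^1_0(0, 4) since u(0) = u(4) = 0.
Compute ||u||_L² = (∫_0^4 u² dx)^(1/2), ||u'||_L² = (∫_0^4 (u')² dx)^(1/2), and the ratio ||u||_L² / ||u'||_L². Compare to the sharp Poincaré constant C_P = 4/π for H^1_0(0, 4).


||u||_L² / ||u'||_L² = 4/(5*π) < C_P = 4/π.

u(x) = 3/2·sin(5*π/4·x), so u'(x) = 15*π*cos(5*π*x/4)/8.
Writing u(x) = A·sin(kπx/L) with A = 3/2 and k = 5, use ∫_0^L sin²(kπx/L) dx = L/2 and ∫_0^L cos²(kπx/L) dx = L/2.
u² = 9/4·sin²(5*π/4·x) and (u')² = 225*π^2/64·cos²(5*π/4·x), and each of sin², cos² integrates to L/2 = 2 over (0, 4).
∫_0^4 u² dx = 9/2, so ||u||_L² = 3*sqrt(2)/2.
∫_0^4 (u')² dx = 225*π^2/32, so ||u'||_L² = 15*sqrt(2)*π/8.
Ratio ||u||_L² / ||u'||_L² = 4/(5*π).
Sharp Poincaré constant on H^1_0(0, 4) is C_P = L/π = 4/π, achieved by sin(π/4·x).
This is the k = 5 harmonic; the ratio L/(kπ) is strictly less than C_P = L/π, consistent with the sharp inequality ||u||_L² ≤ C_P ||u'||_L².


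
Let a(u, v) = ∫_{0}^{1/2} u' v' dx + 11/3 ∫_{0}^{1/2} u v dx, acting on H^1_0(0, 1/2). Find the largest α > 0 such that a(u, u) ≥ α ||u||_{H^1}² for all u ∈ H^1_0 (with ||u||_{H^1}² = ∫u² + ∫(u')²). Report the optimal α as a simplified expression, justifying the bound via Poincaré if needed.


α = 1

Coercivity of a(·,·) on H^1_0(0, 1/2) means a(u, u) ≥ α ||u||_{H^1}² for every u ∈ H^1_0.
The interval has length L = 1/2, and Poincaré/coercivity depend only on L. Here a(u, u) = ∫(u')² + (11/3)·∫u².
Here c = 11/3 ≥ 1, so a(u,u) = ∫(u')² + c∫u² ≥ ∫(u')² + ∫u² = ||u||_{H^1}², i.e. α = 1 works. No larger α is possible: a(u,u) ≥ α||u||_{H^1}² means (1−α)∫(u')² ≥ (α−c)∫u², and for the modes u_n = sin(nπ(x−x₀)/L) (x₀ the left endpoint) one has ∫u_n²/∫(u_n')² = (L/(nπ))² → 0, so a(u_n,u_n)/||u_n||_{H^1}² → 1. Hence the optimal constant is α = 1.
Therefore α = 1.


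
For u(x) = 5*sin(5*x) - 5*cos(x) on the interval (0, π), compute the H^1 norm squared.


||u||_{H^1(0,π)}^2 = 350*π

u'(x) = 5*sin(x) + 25*cos(5*x).
Expand u² and (u')² and integrate term by term on (0, π), using: for integers n ≥ 1, ∫_0^π sin²(nx) dx = ∫_0^π cos²(nx) dx = π/2; for n ≠ n', ∫_0^π sin(nx)sin(n'x) dx = ∫_0^π cos(nx)cos(n'x) dx = 0; and by product-to-sum, ∫_0^π sin(nx)cos(n'x) dx = ½∫_0^π [sin((n+n')x) + sin((n−n')x)] dx, which is 0 when n+n' is even and 2n/(n²−n'²) when n+n' is odd (it need not vanish on (0, π)).
  u² squared terms: (-5)²·∫cos(x)² dx = 25·π/2 = 25*π/2;  (5)²·∫sin(5x)² dx = 25·π/2 = 25*π/2.
  u² cross terms: 2·(-5)·(5)·∫cos(x)·sin(5x) dx = -50·(0) = 0.
  So ∫_0^π u² dx = 25*π/2 + 25*π/2 + 0 = 25*π.
  (u')² squared terms: (5)²·∫sin(x)² dx = 25·π/2 = 25*π/2;  (25)²·∫cos(5x)² dx = 625·π/2 = 625*π/2.
  (u')² cross terms: 2·(5)·(25)·∫sin(x)·cos(5x) dx = 250·(0) = 0.
  So ∫_0^π (u')² dx = 25*π/2 + 625*π/2 + 0 = 325*π.
||u||_{H^1}^2 = (25*π) + (325*π) = 350*π.


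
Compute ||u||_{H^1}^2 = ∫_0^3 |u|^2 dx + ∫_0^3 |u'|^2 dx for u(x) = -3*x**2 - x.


||u||_{H^1}^2 = 9489/10

The H^1 norm (squared) on an interval (0, L) is
  ||u||_{H^1}^2 = ∫_0^L u(x)^2 dx + ∫_0^L u'(x)^2 dx.
Compute u'(x) = -6*x - 1.
Then u(x)^2 = 9*x**4 + 6*x**3 + x**2 and u'(x)^2 = 36*x**2 + 12*x + 1.
Integrate each monomial from 0 to 3 using ∫_0^3 c·x^n dx = c·3^(n+1)/(n+1):
  ∫_0^3 u(x)^2 dx = ∫_0^3 (9*x^4 + 6*x^3 + x^2) dx. Term by term:
    ∫_0^3 9*x^4 dx = 2187/5;  ∫_0^3 6*x^3 dx = 243/2;  ∫_0^3 x^2 dx = 9.
  Sum: 2187/5 + 243/2 + 9 = 5679/10.
  ∫_0^3 u'(x)^2 dx = ∫_0^3 (36*x^2 + 12*x + 1) dx. Term by term:
    ∫_0^3 36*x^2 dx = 324;  ∫_0^3 12*x dx = 54;  ∫_0^3 1 dx = 3.
  Sum: 324 + 54 + 3 = 381.
Adding: ||u||_{H^1}^2 = 5679/10 + 381 = 9489/10.


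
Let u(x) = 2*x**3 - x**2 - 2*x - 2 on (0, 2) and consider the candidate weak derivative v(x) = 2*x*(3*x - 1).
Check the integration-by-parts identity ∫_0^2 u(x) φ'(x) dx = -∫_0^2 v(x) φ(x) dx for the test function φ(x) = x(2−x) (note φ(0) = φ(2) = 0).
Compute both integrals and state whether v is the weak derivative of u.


LHS = -64/15, RHS = -104/15. No, v is not the weak derivative of u.

u(x) = 2*x**3 - x**2 - 2*x - 2, classical derivative u'(x) = 6*x**2 - 2*x - 2.
φ(x) = x(2−x), so φ'(x) = 2 - 2*x.
Note φ(0) = φ(2) = 0, so the boundary term u·φ vanishes.
LHS = ∫_0^2 u(x) φ'(x) dx = ∫_0^2 (-4*x^4 + 6*x^3 + 2*x^2 - 4) dx. Term by term:
  ∫_0^2 -4*x^4 dx = -128/5;  ∫_0^2 6*x^3 dx = 24;  ∫_0^2 2*x^2 dx = 16/3;
  ∫_0^2 -4 dx = -8.
Sum: -128/5 + 24 + 16/3 − 8 = -64/15.
So LHS = -64/15.
∫_0^2 v(x) φ(x) dx = ∫_0^2 (-6*x^4 + 14*x^3 - 4*x^2) dx. Term by term:
  ∫_0^2 -6*x^4 dx = -192/5;  ∫_0^2 14*x^3 dx = 56;  ∫_0^2 -4*x^2 dx = -32/3.
Sum: -192/5 + 56 − 32/3 = 104/15.
So RHS = -∫_0^2 v(x) φ(x) dx = -104/15.
LHS − RHS = 8/3 ≠ 0, so the identity fails.
(For a valid weak derivative the identity must hold for EVERY test function, in particular this one. The failure shows v is NOT the weak derivative of u.)
Correct weak derivative would be u'(x) = 6*x**2 - 2*x - 2.


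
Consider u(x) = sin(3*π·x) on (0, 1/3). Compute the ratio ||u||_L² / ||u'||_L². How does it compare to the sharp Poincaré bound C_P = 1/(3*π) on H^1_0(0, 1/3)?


||u||_L² / ||u'||_L² = 1/(3*π) = C_P.

u(x) = sin(3*π·x), so u'(x) = 3*π*cos(3*π*x).
Writing u(x) = A·sin(kπx/L) with A = 1 and k = 1, use ∫_0^L sin²(kπx/L) dx = L/2 and ∫_0^L cos²(kπx/L) dx = L/2.
u² = 1·sin²(3*π·x) and (u')² = 9*π^2·cos²(3*π·x), and each of sin², cos² integrates to L/2 = 1/6 over (0, 1/3).
∫_0^1/3 u² dx = 1/6, so ||u||_L² = sqrt(6)/6.
∫_0^1/3 (u')² dx = 3*π^2/2, so ||u'||_L² = sqrt(6)*π/2.
Ratio ||u||_L² / ||u'||_L² = 1/(3*π).
Sharp Poincaré constant on H^1_0(0, 1/3) is C_P = L/π = 1/(3*π), achieved by sin(3*π·x).
This is the k = 1 eigenfunction (up to amplitude), so the ratio equals the sharp Poincaré constant exactly.


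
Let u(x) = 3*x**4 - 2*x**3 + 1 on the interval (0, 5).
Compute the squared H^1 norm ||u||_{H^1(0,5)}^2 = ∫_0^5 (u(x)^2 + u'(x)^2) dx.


||u||_{H^1}^2 = 37374445/14

The H^1 norm (squared) on an interval (0, L) is
  ||u||_{H^1}^2 = ∫_0^L u(x)^2 dx + ∫_0^L u'(x)^2 dx.
Compute u'(x) = 12*x**3 - 6*x**2.
Then u(x)^2 = 9*x**8 - 12*x**7 + 4*x**6 + 6*x**4 - 4*x**3 + 1 and u'(x)^2 = 144*x**6 - 144*x**5 + 36*x**4.
Integrate each monomial from 0 to 5 using ∫_0^5 c·x^n dx = c·5^(n+1)/(n+1):
  ∫_0^5 u(x)^2 dx = ∫_0^5 (9*x^8 - 12*x^7 + 4*x^6 + 6*x^4 - 4*x^3 + 1) dx. Term by term:
    ∫_0^5 9*x^8 dx = 1953125;  ∫_0^5 -12*x^7 dx = -1171875/2;  ∫_0^5 4*x^6 dx = 312500/7;
    ∫_0^5 6*x^4 dx = 3750;  ∫_0^5 -4*x^3 dx = -625;  ∫_0^5 1 dx = 5.
  Sum: 1953125 − 1171875/2 + 312500/7 + 3750 − 625 + 5 = 19809445/14.
  ∫_0^5 u'(x)^2 dx = ∫_0^5 (144*x^6 - 144*x^5 + 36*x^4) dx. Term by term:
    ∫_0^5 144*x^6 dx = 11250000/7;  ∫_0^5 -144*x^5 dx = -375000;  ∫_0^5 36*x^4 dx = 22500.
  Sum: 11250000/7 − 375000 + 22500 = 8782500/7.
Adding: ||u||_{H^1}^2 = 19809445/14 + 8782500/7 = 37374445/14.


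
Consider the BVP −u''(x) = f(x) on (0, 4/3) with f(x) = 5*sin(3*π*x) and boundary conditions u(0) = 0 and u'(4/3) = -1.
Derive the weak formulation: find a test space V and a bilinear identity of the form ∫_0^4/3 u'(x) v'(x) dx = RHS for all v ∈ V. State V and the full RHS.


V = {v ∈ H^1(0, 4/3) : v(0) = 0} (test functions vanish at x = 0 where u is specified); weak form: ∫_0^4/3 u'v' dx = ∫_0^4/3 (5*sin(3*π*x)) v dx − v(4/3) for all v ∈ V.

Multiply both sides by a test function v and integrate from 0 to 4/3:
  ∫_0^4/3 −u''(x) v(x) dx = ∫_0^4/3 f(x) v(x) dx.
Integrate the LHS by parts once:
  ∫_0^4/3 −u'' v dx = −[u'(x) v(x)]_0^4/3 + ∫_0^4/3 u'(x) v'(x) dx.
Thus ∫_0^4/3 u'(x) v'(x) dx = ∫_0^4/3 f(x) v(x) dx + [u'(x) v(x)]_0^4/3.
Choose V so that boundary terms are either known or forced to vanish.
Mixed BC: u(0) = 0 (Dirichlet) and u'(4/3) = -1 (Neumann). Define V = {v ∈ H^1(0, 4/3) : v(0) = 0}. Then [u' v]_0^4/3 = u'(4/3)·v(4/3) − u'(0)·0 = − v(4/3).
Weak formulation: find u (satisfying any essential BC) such that ∫_0^4/3 u'(x) v'(x) dx = ∫_0^4/3 f v dx − v(4/3) for all v ∈ V (Dirichlet at 0 absorbed into V; Neumann datum at x = 4/3 contributes the boundary term).
Substituting f(x) = 5*sin(3*π*x), the right-hand side is ∫_0^4/3 (5*sin(3*π*x)) v dx − v(4/3).


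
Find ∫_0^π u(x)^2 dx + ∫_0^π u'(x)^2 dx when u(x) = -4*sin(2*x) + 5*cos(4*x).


||u||_{H^1(0,π)}^2 = 505*π/2

u'(x) = -20*sin(4*x) - 8*cos(2*x).
Expand u² and (u')² and integrate term by term on (0, π), using: for integers n ≥ 1, ∫_0^π sin²(nx) dx = ∫_0^π cos²(nx) dx = π/2; for n ≠ n', ∫_0^π sin(nx)sin(n'x) dx = ∫_0^π cos(nx)cos(n'x) dx = 0; and by product-to-sum, ∫_0^π sin(nx)cos(n'x) dx = ½∫_0^π [sin((n+n')x) + sin((n−n')x)] dx, which is 0 when n+n' is even and 2n/(n²−n'²) when n+n' is odd (it need not vanish on (0, π)).
  u² squared terms: (-4)²·∫sin(2x)² dx = 16·π/2 = 8*π;  (5)²·∫cos(4x)² dx = 25·π/2 = 25*π/2.
  u² cross terms: 2·(-4)·(5)·∫sin(2x)·cos(4x) dx = -40·(0) = 0.
  So ∫_0^π u² dx = 8*π + 25*π/2 + 0 = 41*π/2.
  (u')² squared terms: (-20)²·∫sin(4x)² dx = 400·π/2 = 200*π;  (-8)²·∫cos(2x)² dx = 64·π/2 = 32*π.
  (u')² cross terms: 2·(-20)·(-8)·∫sin(4x)·cos(2x) dx = 320·(0) = 0.
  So ∫_0^π (u')² dx = 200*π + 32*π + 0 = 232*π.
||u||_{H^1}^2 = (41*π/2) + (232*π) = 505*π/2.


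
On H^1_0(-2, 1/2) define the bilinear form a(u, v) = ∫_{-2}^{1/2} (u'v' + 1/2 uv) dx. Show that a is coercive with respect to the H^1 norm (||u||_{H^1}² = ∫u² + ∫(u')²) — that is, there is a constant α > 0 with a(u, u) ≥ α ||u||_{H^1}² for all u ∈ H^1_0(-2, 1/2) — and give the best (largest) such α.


α = (25 + 8*π^2)/(2*(25 + 4*π^2))

Coercivity of a(·,·) on H^1_0(-2, 1/2) means a(u, u) ≥ α ||u||_{H^1}² for every u ∈ H^1_0.
The interval has length L = 5/2, and Poincaré/coercivity depend only on L. Here a(u, u) = ∫(u')² + (1/2)·∫u².
Here 0 < c = 1/2 < 1. The condition a(u,u) ≥ α||u||_{H^1}² reads (1−α)∫(u')² ≥ (α−c)∫u². Any admissible α is ≤ 1 (rapidly oscillating u have ∫u²/∫(u')² → 0), and α = 1 would force 0 ≥ (1−c)∫u², impossible since c < 1; so 1−α > 0. By the sharp Poincaré inequality on H^1_0 of an interval of length L, ∫(u')² ≥ (π/L)²∫u² with equality for the first sine mode sin(π(x−x₀)/L) (x₀ the left endpoint), so the inequality holds for all u iff (1−α)(π/L)² ≥ α − c, i.e. α ≤ ((π/L)² + c)/((π/L)² + 1) = (1 + c(L/π)²)/(1 + (L/π)²). With (π/L)² = 4*π^2/25 and c = 1/2, the largest admissible constant is α = ((π/L)² + c)/((π/L)² + 1).
Simplifying, α = (25 + 8*π^2)/(2*(25 + 4*π^2)).


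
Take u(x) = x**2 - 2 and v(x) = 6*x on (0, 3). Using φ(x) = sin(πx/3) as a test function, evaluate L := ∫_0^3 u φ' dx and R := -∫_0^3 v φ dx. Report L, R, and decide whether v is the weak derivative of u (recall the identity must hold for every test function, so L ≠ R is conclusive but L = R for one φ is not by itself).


LHS = -18/π, RHS = -54/π. No, v is not the weak derivative of u.

u(x) = x**2 - 2, classical derivative u'(x) = 2*x.
φ(x) = sin(πx/3), so φ'(x) = π*cos(π*x/3)/3.
Note φ(0) = φ(3) = 0, so the boundary term u·φ vanishes.
LHS = ∫_0^3 u(x) φ'(x) dx = ∫_0^3 (π*x^2*cos(π*x/3)/3 - 2*π*cos(π*x/3)/3) dx. Term by term:
  ∫_0^3 -2*π*cos(π*x/3)/3 dx = 0;  ∫_0^3 π*x^2*cos(π*x/3)/3 dx = -18/π.
Sum: 0 − 18/π = -18/π.
So LHS = -18/π.
∫_0^3 v(x) φ(x) dx = ∫_0^3 (6*x*sin(π*x/3)) dx. Term by term:
  ∫_0^3 6*x*sin(π*x/3) dx = 54/π.
So RHS = -∫_0^3 v(x) φ(x) dx = -54/π.
LHS − RHS = 36/π ≠ 0, so the identity fails.
(For a valid weak derivative the identity must hold for EVERY test function, in particular this one. The failure shows v is NOT the weak derivative of u.)
Correct weak derivative would be u'(x) = 2*x.


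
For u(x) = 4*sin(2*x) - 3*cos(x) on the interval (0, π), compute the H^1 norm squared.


||u||_{H^1(0,π)}^2 = -64 + 49*π

u'(x) = 3*sin(x) + 8*cos(2*x).
Expand u² and (u')² and integrate term by term on (0, π), using: for integers n ≥ 1, ∫_0^π sin²(nx) dx = ∫_0^π cos²(nx) dx = π/2; for n ≠ n', ∫_0^π sin(nx)sin(n'x) dx = ∫_0^π cos(nx)cos(n'x) dx = 0; and by product-to-sum, ∫_0^π sin(nx)cos(n'x) dx = ½∫_0^π [sin((n+n')x) + sin((n−n')x)] dx, which is 0 when n+n' is even and 2n/(n²−n'²) when n+n' is odd (it need not vanish on (0, π)).
  u² squared terms: (-3)²·∫cos(x)² dx = 9·π/2 = 9*π/2;  (4)²·∫sin(2x)² dx = 16·π/2 = 8*π.
  u² cross terms: 2·(-3)·(4)·∫cos(x)·sin(2x) dx = -24·(4/3) = -32.
  So ∫_0^π u² dx = 9*π/2 + 8*π − 32 = -32 + 25*π/2.
  (u')² squared terms: (3)²·∫sin(x)² dx = 9·π/2 = 9*π/2;  (8)²·∫cos(2x)² dx = 64·π/2 = 32*π.
  (u')² cross terms: 2·(3)·(8)·∫sin(x)·cos(2x) dx = 48·(-2/3) = -32.
  So ∫_0^π (u')² dx = 9*π/2 + 32*π − 32 = -32 + 73*π/2.
||u||_{H^1}^2 = (-32 + 25*π/2) + (-32 + 73*π/2) = -64 + 49*π.


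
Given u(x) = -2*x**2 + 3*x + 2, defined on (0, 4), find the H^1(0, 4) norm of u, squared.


||u||_{H^1}^2 = 5548/15

The H^1 norm (squared) on an interval (0, L) is
  ||u||_{H^1}^2 = ∫_0^L u(x)^2 dx + ∫_0^L u'(x)^2 dx.
Compute u'(x) = 3 - 4*x.
Then u(x)^2 = 4*x**4 - 12*x**3 + x**2 + 12*x + 4 and u'(x)^2 = 16*x**2 - 24*x + 9.
Integrate each monomial from 0 to 4 using ∫_0^4 c·x^n dx = c·4^(n+1)/(n+1):
  ∫_0^4 u(x)^2 dx = ∫_0^4 (4*x^4 - 12*x^3 + x^2 + 12*x + 4) dx. Term by term:
    ∫_0^4 4*x^4 dx = 4096/5;  ∫_0^4 -12*x^3 dx = -768;  ∫_0^4 x^2 dx = 64/3;
    ∫_0^4 12*x dx = 96;  ∫_0^4 4 dx = 16.
  Sum: 4096/5 − 768 + 64/3 + 96 + 16 = 2768/15.
  ∫_0^4 u'(x)^2 dx = ∫_0^4 (16*x^2 - 24*x + 9) dx. Term by term:
    ∫_0^4 16*x^2 dx = 1024/3;  ∫_0^4 -24*x dx = -192;  ∫_0^4 9 dx = 36.
  Sum: 1024/3 − 192 + 36 = 556/3.
Adding: ||u||_{H^1}^2 = 2768/15 + 556/3 = 5548/15.


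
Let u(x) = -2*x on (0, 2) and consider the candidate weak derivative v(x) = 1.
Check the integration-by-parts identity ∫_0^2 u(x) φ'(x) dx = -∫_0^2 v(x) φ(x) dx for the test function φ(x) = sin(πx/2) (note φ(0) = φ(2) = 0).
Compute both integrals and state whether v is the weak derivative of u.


LHS = 8/π, RHS = -4/π. No, v is not the weak derivative of u.

u(x) = -2*x, classical derivative u'(x) = -2.
φ(x) = sin(πx/2), so φ'(x) = π*cos(π*x/2)/2.
Note φ(0) = φ(2) = 0, so the boundary term u·φ vanishes.
LHS = ∫_0^2 u(x) φ'(x) dx = ∫_0^2 (-π*x*cos(π*x/2)) dx. Term by term:
  ∫_0^2 -π*x*cos(π*x/2) dx = 8/π.
So LHS = 8/π.
∫_0^2 v(x) φ(x) dx = ∫_0^2 (sin(π*x/2)) dx. Term by term:
  ∫_0^2 sin(π*x/2) dx = 4/π.
So RHS = -∫_0^2 v(x) φ(x) dx = -4/π.
LHS − RHS = 12/π ≠ 0, so the identity fails.
(For a valid weak derivative the identity must hold for EVERY test function, in particular this one. The failure shows v is NOT the weak derivative of u.)
Correct weak derivative would be u'(x) = -2.


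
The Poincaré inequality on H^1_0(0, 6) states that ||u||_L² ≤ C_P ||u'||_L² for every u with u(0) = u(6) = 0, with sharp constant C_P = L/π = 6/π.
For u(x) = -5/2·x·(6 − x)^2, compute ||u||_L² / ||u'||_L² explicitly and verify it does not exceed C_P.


||u||_L² / ||u'||_L² = 3*sqrt(14)/7 < C_P = 6/π.

u(x) = -5/2·x·(6 − x)^2, so u'(x) = 15*(2 - x)*(x/2 - 3).
u(x) = -5/2·x·(6 − x)^2 vanishes at x = 0 and x = 6, so u ∈ H^1_0(0, 6). Differentiate via the product rule and integrate the resulting polynomials term by term.
  ∫_0^6 u² dx = ∫_0^6 (25*x^6/4 - 150*x^5 + 1350*x^4 - 5400*x^3 + 8100*x^2) dx. Term by term:
    ∫_0^6 25*x^6/4 dx = 1749600/7;  ∫_0^6 -150*x^5 dx = -1166400;  ∫_0^6 1350*x^4 dx = 2099520;
    ∫_0^6 -5400*x^3 dx = -1749600;  ∫_0^6 8100*x^2 dx = 583200.
  Sum: 1749600/7 − 1166400 + 2099520 − 1749600 + 583200 = 116640/7.
  ∫_0^6 (u')² dx = ∫_0^6 (225*x^4/4 - 900*x^3 + 4950*x^2 - 10800*x + 8100) dx. Term by term:
    ∫_0^6 225*x^4/4 dx = 87480;  ∫_0^6 -900*x^3 dx = -291600;  ∫_0^6 4950*x^2 dx = 356400;
    ∫_0^6 -10800*x dx = -194400;  ∫_0^6 8100 dx = 48600.
  Sum: 87480 − 291600 + 356400 − 194400 + 48600 = 6480.
∫_0^6 u² dx = 116640/7, so ||u||_L² = 108*sqrt(70)/7.
∫_0^6 (u')² dx = 6480, so ||u'||_L² = 36*sqrt(5).
Ratio ||u||_L² / ||u'||_L² = 3*sqrt(14)/7.
Sharp Poincaré constant on H^1_0(0, 6) is C_P = L/π = 6/π, achieved by sin(π/6·x).
A polynomial bump cannot attain the sharp Poincaré constant (only the first sine eigenfunction does), so the ratio is strictly less than C_P, consistent with ||u||_L² ≤ C_P ||u'||_L².


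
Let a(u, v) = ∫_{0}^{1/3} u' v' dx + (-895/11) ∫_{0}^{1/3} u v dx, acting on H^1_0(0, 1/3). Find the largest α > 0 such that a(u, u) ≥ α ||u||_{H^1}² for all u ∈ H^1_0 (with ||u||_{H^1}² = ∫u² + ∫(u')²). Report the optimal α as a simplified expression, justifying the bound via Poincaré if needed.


α = (-895 + 99*π^2)/(11*(1 + 9*π^2))

Coercivity of a(·,·) on H^1_0(0, 1/3) means a(u, u) ≥ α ||u||_{H^1}² for every u ∈ H^1_0.
The interval has length L = 1/3, and Poincaré/coercivity depend only on L. Here a(u, u) = ∫(u')² + (-895/11)·∫u².
Here c = -895/11 < 0 with |c| < (π/L)² = 9*π^2, so coercivity still holds. The condition a(u,u) ≥ α||u||_{H^1}² reads (1−α)∫(u')² ≥ (α−c)∫u². Any admissible α is ≤ 1 (rapidly oscillating u have ∫u²/∫(u')² → 0), and α = 1 would force 0 ≥ (1−c)∫u², impossible since c < 1; so 1−α > 0. By the sharp Poincaré inequality on H^1_0 of an interval of length L, ∫(u')² ≥ (π/L)²∫u² with equality for the first sine mode sin(π(x−x₀)/L) (x₀ the left endpoint), so the inequality holds for all u iff (1−α)(π/L)² ≥ α − c, i.e. α ≤ ((π/L)² + c)/((π/L)² + 1) = (1 + c(L/π)²)/(1 + (L/π)²). (Direct route, valid since c ≤ 0: Poincaré gives c∫u² ≥ c(L/π)²∫(u')², so a(u,u) ≥ (1 + c(L/π)²)∫(u')², while ||u||_{H^1}² ≤ (1 + (L/π)²)∫(u')²; dividing yields the same α.) With (π/L)² = 9*π^2 and c = -895/11, the largest admissible constant is α = ((π/L)² + c)/((π/L)² + 1).
Simplifying, α = (-895 + 99*π^2)/(11*(1 + 9*π^2)).


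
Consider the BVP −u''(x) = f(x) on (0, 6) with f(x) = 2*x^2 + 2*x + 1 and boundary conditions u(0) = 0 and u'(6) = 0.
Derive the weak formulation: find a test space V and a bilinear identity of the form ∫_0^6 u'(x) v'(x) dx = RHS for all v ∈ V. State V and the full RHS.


V = {v ∈ H^1(0, 6) : v(0) = 0} (test functions vanish at x = 0 where u is specified); weak form: ∫_0^6 u'v' dx = ∫_0^6 (2*x^2 + 2*x + 1) v dx for all v ∈ V.

Multiply both sides by a test function v and integrate from 0 to 6:
  ∫_0^6 −u''(x) v(x) dx = ∫_0^6 f(x) v(x) dx.
Integrate the LHS by parts once:
  ∫_0^6 −u'' v dx = −[u'(x) v(x)]_0^6 + ∫_0^6 u'(x) v'(x) dx.
Thus ∫_0^6 u'(x) v'(x) dx = ∫_0^6 f(x) v(x) dx + [u'(x) v(x)]_0^6.
Choose V so that boundary terms are either known or forced to vanish.
Mixed BC: u(0) = 0 (Dirichlet) and u'(6) = 0 (Neumann). Define V = {v ∈ H^1(0, 6) : v(0) = 0}. Then [u' v]_0^6 = u'(6)·v(6) − u'(0)·0 = 0.
Weak formulation: find u (satisfying any essential BC) such that ∫_0^6 u'(x) v'(x) dx = ∫_0^6 f v dx for all v ∈ V (Dirichlet at 0 absorbed into V; the Neumann datum at x = 6 is zero, so no boundary term remains).
Substituting f(x) = 2*x^2 + 2*x + 1, the right-hand side is ∫_0^6 (2*x^2 + 2*x + 1) v dx.


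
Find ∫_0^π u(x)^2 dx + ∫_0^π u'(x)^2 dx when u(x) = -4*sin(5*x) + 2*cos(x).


||u||_{H^1(0,π)}^2 = 212*π

u'(x) = -2*sin(x) - 20*cos(5*x).
Expand u² and (u')² and integrate term by term on (0, π), using: for integers n ≥ 1, ∫_0^π sin²(nx) dx = ∫_0^π cos²(nx) dx = π/2; for n ≠ n', ∫_0^π sin(nx)sin(n'x) dx = ∫_0^π cos(nx)cos(n'x) dx = 0; and by product-to-sum, ∫_0^π sin(nx)cos(n'x) dx = ½∫_0^π [sin((n+n')x) + sin((n−n')x)] dx, which is 0 when n+n' is even and 2n/(n²−n'²) when n+n' is odd (it need not vanish on (0, π)).
  u² squared terms: (-4)²·∫sin(5x)² dx = 16·π/2 = 8*π;  (2)²·∫cos(x)² dx = 4·π/2 = 2*π.
  u² cross terms: 2·(-4)·(2)·∫sin(5x)·cos(x) dx = -16·(0) = 0.
  So ∫_0^π u² dx = 8*π + 2*π + 0 = 10*π.
  (u')² squared terms: (-20)²·∫cos(5x)² dx = 400·π/2 = 200*π;  (-2)²·∫sin(x)² dx = 4·π/2 = 2*π.
  (u')² cross terms: 2·(-20)·(-2)·∫cos(5x)·sin(x) dx = 80·(0) = 0.
  So ∫_0^π (u')² dx = 200*π + 2*π + 0 = 202*π.
||u||_{H^1}^2 = (10*π) + (202*π) = 212*π.


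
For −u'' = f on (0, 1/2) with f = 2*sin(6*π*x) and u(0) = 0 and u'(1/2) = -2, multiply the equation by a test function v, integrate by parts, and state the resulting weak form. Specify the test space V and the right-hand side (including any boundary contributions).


V = {v ∈ H^1(0, 1/2) : v(0) = 0} (test functions vanish at x = 0 where u is specified); weak form: ∫_0^1/2 u'v' dx = ∫_0^1/2 (2*sin(6*π*x)) v dx − 2·v(1/2) for all v ∈ V.

Multiply both sides by a test function v and integrate from 0 to 1/2:
  ∫_0^1/2 −u''(x) v(x) dx = ∫_0^1/2 f(x) v(x) dx.
Integrate the LHS by parts once:
  ∫_0^1/2 −u'' v dx = −[u'(x) v(x)]_0^1/2 + ∫_0^1/2 u'(x) v'(x) dx.
Thus ∫_0^1/2 u'(x) v'(x) dx = ∫_0^1/2 f(x) v(x) dx + [u'(x) v(x)]_0^1/2.
Choose V so that boundary terms are either known or forced to vanish.
Mixed BC: u(0) = 0 (Dirichlet) and u'(1/2) = -2 (Neumann). Define V = {v ∈ H^1(0, 1/2) : v(0) = 0}. Then [u' v]_0^1/2 = u'(1/2)·v(1/2) − u'(0)·0 = − 2·v(1/2).
Weak formulation: find u (satisfying any essential BC) such that ∫_0^1/2 u'(x) v'(x) dx = ∫_0^1/2 f v dx − 2·v(1/2) for all v ∈ V (Dirichlet at 0 absorbed into V; Neumann datum at x = 1/2 contributes the boundary term).
Substituting f(x) = 2*sin(6*π*x), the right-hand side is ∫_0^1/2 (2*sin(6*π*x)) v dx − 2·v(1/2).


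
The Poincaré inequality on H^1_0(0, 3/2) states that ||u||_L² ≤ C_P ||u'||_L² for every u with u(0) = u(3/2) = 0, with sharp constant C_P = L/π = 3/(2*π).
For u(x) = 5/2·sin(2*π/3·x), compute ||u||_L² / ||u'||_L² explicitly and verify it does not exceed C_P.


||u||_L² / ||u'||_L² = 3/(2*π) = C_P.

u(x) = 5/2·sin(2*π/3·x), so u'(x) = 5*π*cos(2*π*x/3)/3.
Writing u(x) = A·sin(kπx/L) with A = 5/2 and k = 1, use ∫_0^L sin²(kπx/L) dx = L/2 and ∫_0^L cos²(kπx/L) dx = L/2.
u² = 25/4·sin²(2*π/3·x) and (u')² = 25*π^2/9·cos²(2*π/3·x), and each of sin², cos² integrates to L/2 = 3/4 over (0, 3/2).
∫_0^3/2 u² dx = 75/16, so ||u||_L² = 5*sqrt(3)/4.
∫_0^3/2 (u')² dx = 25*π^2/12, so ||u'||_L² = 5*sqrt(3)*π/6.
Ratio ||u||_L² / ||u'||_L² = 3/(2*π).
Sharp Poincaré constant on H^1_0(0, 3/2) is C_P = L/π = 3/(2*π), achieved by sin(2*π/3·x).
This is the k = 1 eigenfunction (up to amplitude), so the ratio equals the sharp Poincaré constant exactly.


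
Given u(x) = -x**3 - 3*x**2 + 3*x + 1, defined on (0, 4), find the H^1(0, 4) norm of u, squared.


||u||_{H^1}^2 = 355816/35

The H^1 norm (squared) on an interval (0, L) is
  ||u||_{H^1}^2 = ∫_0^L u(x)^2 dx + ∫_0^L u'(x)^2 dx.
Compute u'(x) = -3*x**2 - 6*x + 3.
Then u(x)^2 = x**6 + 6*x**5 + 3*x**4 - 20*x**3 + 3*x**2 + 6*x + 1 and u'(x)^2 = 9*x**4 + 36*x**3 + 18*x**2 - 36*x + 9.
Integrate each monomial from 0 to 4 using ∫_0^4 c·x^n dx = c·4^(n+1)/(n+1):
  ∫_0^4 u(x)^2 dx = ∫_0^4 (x^6 + 6*x^5 + 3*x^4 - 20*x^3 + 3*x^2 + 6*x + 1) dx. Term by term:
    ∫_0^4 x^6 dx = 16384/7;  ∫_0^4 6*x^5 dx = 4096;  ∫_0^4 3*x^4 dx = 3072/5;
    ∫_0^4 -20*x^3 dx = -1280;  ∫_0^4 3*x^2 dx = 64;  ∫_0^4 6*x dx = 48;
    ∫_0^4 1 dx = 4.
  Sum: 16384/7 + 4096 + 3072/5 − 1280 + 64 + 48 + 4 = 206044/35.
  ∫_0^4 u'(x)^2 dx = ∫_0^4 (9*x^4 + 36*x^3 + 18*x^2 - 36*x + 9) dx. Term by term:
    ∫_0^4 9*x^4 dx = 9216/5;  ∫_0^4 36*x^3 dx = 2304;  ∫_0^4 18*x^2 dx = 384;
    ∫_0^4 -36*x dx = -288;  ∫_0^4 9 dx = 36.
  Sum: 9216/5 + 2304 + 384 − 288 + 36 = 21396/5.
Adding: ||u||_{H^1}^2 = 206044/35 + 21396/5 = 355816/35.


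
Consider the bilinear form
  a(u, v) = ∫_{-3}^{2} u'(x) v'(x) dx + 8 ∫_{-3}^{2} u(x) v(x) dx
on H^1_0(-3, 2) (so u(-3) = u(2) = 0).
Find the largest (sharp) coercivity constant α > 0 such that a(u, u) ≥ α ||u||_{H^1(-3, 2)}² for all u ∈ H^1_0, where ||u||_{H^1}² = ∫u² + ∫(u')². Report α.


α = 1

Coercivity of a(·,·) on H^1_0(-3, 2) means a(u, u) ≥ α ||u||_{H^1}² for every u ∈ H^1_0.
The interval has length L = 5, and Poincaré/coercivity depend only on L. Here a(u, u) = ∫(u')² + (8)·∫u².
Here c = 8 ≥ 1, so a(u,u) = ∫(u')² + c∫u² ≥ ∫(u')² + ∫u² = ||u||_{H^1}², i.e. α = 1 works. No larger α is possible: a(u,u) ≥ α||u||_{H^1}² means (1−α)∫(u')² ≥ (α−c)∫u², and for the modes u_n = sin(nπ(x−x₀)/L) (x₀ the left endpoint) one has ∫u_n²/∫(u_n')² = (L/(nπ))² → 0, so a(u_n,u_n)/||u_n||_{H^1}² → 1. Hence the optimal constant is α = 1.
Therefore α = 1.


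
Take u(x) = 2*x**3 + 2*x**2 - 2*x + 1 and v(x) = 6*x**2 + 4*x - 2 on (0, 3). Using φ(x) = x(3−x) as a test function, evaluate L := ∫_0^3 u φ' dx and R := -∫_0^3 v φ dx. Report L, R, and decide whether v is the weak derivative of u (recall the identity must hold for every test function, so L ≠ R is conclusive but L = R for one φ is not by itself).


LHS = -909/10, RHS = -909/10. Yes, v = u' weakly.

u(x) = 2*x**3 + 2*x**2 - 2*x + 1, classical derivative u'(x) = 6*x**2 + 4*x - 2.
φ(x) = x(3−x), so φ'(x) = 3 - 2*x.
Note φ(0) = φ(3) = 0, so the boundary term u·φ vanishes.
LHS = ∫_0^3 u(x) φ'(x) dx = ∫_0^3 (-4*x^4 + 2*x^3 + 10*x^2 - 8*x + 3) dx. Term by term:
  ∫_0^3 -4*x^4 dx = -972/5;  ∫_0^3 2*x^3 dx = 81/2;  ∫_0^3 10*x^2 dx = 90;
  ∫_0^3 -8*x dx = -36;  ∫_0^3 3 dx = 9.
Sum: -972/5 + 81/2 + 90 − 36 + 9 = -909/10.
So LHS = -909/10.
∫_0^3 v(x) φ(x) dx = ∫_0^3 (-6*x^4 + 14*x^3 + 14*x^2 - 6*x) dx. Term by term:
  ∫_0^3 -6*x^4 dx = -1458/5;  ∫_0^3 14*x^3 dx = 567/2;  ∫_0^3 14*x^2 dx = 126;
  ∫_0^3 -6*x dx = -27.
Sum: -1458/5 + 567/2 + 126 − 27 = 909/10.
So RHS = -∫_0^3 v(x) φ(x) dx = -909/10.
LHS = RHS, so the identity holds for this test φ.
Moreover u is smooth here and v(x) = u'(x) = 6*x**2 + 4*x - 2 pointwise, so the identity holds for every test function. Hence v is the weak derivative of u.


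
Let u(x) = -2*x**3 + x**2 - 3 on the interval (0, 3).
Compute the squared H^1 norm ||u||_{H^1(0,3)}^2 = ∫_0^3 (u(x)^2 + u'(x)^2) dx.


||u||_{H^1}^2 = 81477/35

The H^1 norm (squared) on an interval (0, L) is
  ||u||_{H^1}^2 = ∫_0^L u(x)^2 dx + ∫_0^L u'(x)^2 dx.
Compute u'(x) = -6*x**2 + 2*x.
Then u(x)^2 = 4*x**6 - 4*x**5 + x**4 + 12*x**3 - 6*x**2 + 9 and u'(x)^2 = 36*x**4 - 24*x**3 + 4*x**2.
Integrate each monomial from 0 to 3 using ∫_0^3 c·x^n dx = c·3^(n+1)/(n+1):
  ∫_0^3 u(x)^2 dx = ∫_0^3 (4*x^6 - 4*x^5 + x^4 + 12*x^3 - 6*x^2 + 9) dx. Term by term:
    ∫_0^3 4*x^6 dx = 8748/7;  ∫_0^3 -4*x^5 dx = -486;  ∫_0^3 x^4 dx = 243/5;
    ∫_0^3 12*x^3 dx = 243;  ∫_0^3 -6*x^2 dx = -54;  ∫_0^3 9 dx = 27.
  Sum: 8748/7 − 486 + 243/5 + 243 − 54 + 27 = 35991/35.
  ∫_0^3 u'(x)^2 dx = ∫_0^3 (36*x^4 - 24*x^3 + 4*x^2) dx. Term by term:
    ∫_0^3 36*x^4 dx = 8748/5;  ∫_0^3 -24*x^3 dx = -486;  ∫_0^3 4*x^2 dx = 36.
  Sum: 8748/5 − 486 + 36 = 6498/5.
Adding: ||u||_{H^1}^2 = 35991/35 + 6498/5 = 81477/35.


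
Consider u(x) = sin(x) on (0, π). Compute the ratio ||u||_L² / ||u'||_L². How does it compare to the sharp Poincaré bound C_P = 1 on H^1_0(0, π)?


||u||_L² / ||u'||_L² = 1 = C_P.

u(x) = sin(x), so u'(x) = cos(x).
Writing u(x) = A·sin(kπx/L) with A = 1 and k = 1, use ∫_0^L sin²(kπx/L) dx = L/2 and ∫_0^L cos²(kπx/L) dx = L/2.
u² = 1·sin²(x) and (u')² = 1·cos²(x), and each of sin², cos² integrates to L/2 = π/2 over (0, π).
∫_0^π u² dx = π/2, so ||u||_L² = sqrt(2)*sqrt(π)/2.
∫_0^π (u')² dx = π/2, so ||u'||_L² = sqrt(2)*sqrt(π)/2.
Ratio ||u||_L² / ||u'||_L² = 1.
Sharp Poincaré constant on H^1_0(0, π) is C_P = L/π = 1, achieved by sin(x).
This is the k = 1 eigenfunction (up to amplitude), so the ratio equals the sharp Poincaré constant exactly.


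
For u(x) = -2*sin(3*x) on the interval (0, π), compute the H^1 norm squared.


||u||_{H^1(0,π)}^2 = 20*π

u'(x) = -6*cos(3*x).
Expand u² and (u')² and integrate term by term on (0, π), using: for integers n ≥ 1, ∫_0^π sin²(nx) dx = ∫_0^π cos²(nx) dx = π/2; for n ≠ n', ∫_0^π sin(nx)sin(n'x) dx = ∫_0^π cos(nx)cos(n'x) dx = 0; and by product-to-sum, ∫_0^π sin(nx)cos(n'x) dx = ½∫_0^π [sin((n+n')x) + sin((n−n')x)] dx, which is 0 when n+n' is even and 2n/(n²−n'²) when n+n' is odd (it need not vanish on (0, π)).
  u² squared terms: (-2)²·∫sin(3x)² dx = 4·π/2 = 2*π.
  So ∫_0^π u² dx = 2*π.
  (u')² squared terms: (-6)²·∫cos(3x)² dx = 36·π/2 = 18*π.
  So ∫_0^π (u')² dx = 18*π.
||u||_{H^1}^2 = (2*π) + (18*π) = 20*π.


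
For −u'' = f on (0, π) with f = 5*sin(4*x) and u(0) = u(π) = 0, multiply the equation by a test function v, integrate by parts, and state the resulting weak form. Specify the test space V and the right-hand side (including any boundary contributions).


V = H^1_0(0, π) (so v(0) = v(π) = 0); weak form: ∫_0^π u'v' dx = ∫_0^π (5*sin(4*x)) v dx for all v ∈ V.

Multiply both sides by a test function v and integrate from 0 to π:
  ∫_0^π −u''(x) v(x) dx = ∫_0^π f(x) v(x) dx.
Integrate the LHS by parts once:
  ∫_0^π −u'' v dx = −[u'(x) v(x)]_0^π + ∫_0^π u'(x) v'(x) dx.
Thus ∫_0^π u'(x) v'(x) dx = ∫_0^π f(x) v(x) dx + [u'(x) v(x)]_0^π.
Choose V so that boundary terms are either known or forced to vanish.
u is Dirichlet: u(0) = u(π) = 0. Let V = H^1_0(0, π); then v(0) = v(π) = 0, and [u' v]_0^π = 0.
Weak formulation: find u (satisfying any essential BC) such that ∫_0^π u'(x) v'(x) dx = ∫_0^π f v dx for all v ∈ V.
Substituting f(x) = 5*sin(4*x), the right-hand side is ∫_0^π (5*sin(4*x)) v dx.


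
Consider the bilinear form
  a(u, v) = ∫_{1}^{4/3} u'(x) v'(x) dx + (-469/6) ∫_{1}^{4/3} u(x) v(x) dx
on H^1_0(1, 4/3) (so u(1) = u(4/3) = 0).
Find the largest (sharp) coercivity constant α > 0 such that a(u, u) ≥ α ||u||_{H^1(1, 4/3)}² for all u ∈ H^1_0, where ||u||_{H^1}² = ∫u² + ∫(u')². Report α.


α = (-469 + 54*π^2)/(6*(1 + 9*π^2))

Coercivity of a(·,·) on H^1_0(1, 4/3) means a(u, u) ≥ α ||u||_{H^1}² for every u ∈ H^1_0.
The interval has length L = 1/3, and Poincaré/coercivity depend only on L. Here a(u, u) = ∫(u')² + (-469/6)·∫u².
Here c = -469/6 < 0 with |c| < (π/L)² = 9*π^2, so coercivity still holds. The condition a(u,u) ≥ α||u||_{H^1}² reads (1−α)∫(u')² ≥ (α−c)∫u². Any admissible α is ≤ 1 (rapidly oscillating u have ∫u²/∫(u')² → 0), and α = 1 would force 0 ≥ (1−c)∫u², impossible since c < 1; so 1−α > 0. By the sharp Poincaré inequality on H^1_0 of an interval of length L, ∫(u')² ≥ (π/L)²∫u² with equality for the first sine mode sin(π(x−x₀)/L) (x₀ the left endpoint), so the inequality holds for all u iff (1−α)(π/L)² ≥ α − c, i.e. α ≤ ((π/L)² + c)/((π/L)² + 1) = (1 + c(L/π)²)/(1 + (L/π)²). (Direct route, valid since c ≤ 0: Poincaré gives c∫u² ≥ c(L/π)²∫(u')², so a(u,u) ≥ (1 + c(L/π)²)∫(u')², while ||u||_{H^1}² ≤ (1 + (L/π)²)∫(u')²; dividing yields the same α.) With (π/L)² = 9*π^2 and c = -469/6, the largest admissible constant is α = ((π/L)² + c)/((π/L)² + 1).
Simplifying, α = (-469 + 54*π^2)/(6*(1 + 9*π^2)).
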